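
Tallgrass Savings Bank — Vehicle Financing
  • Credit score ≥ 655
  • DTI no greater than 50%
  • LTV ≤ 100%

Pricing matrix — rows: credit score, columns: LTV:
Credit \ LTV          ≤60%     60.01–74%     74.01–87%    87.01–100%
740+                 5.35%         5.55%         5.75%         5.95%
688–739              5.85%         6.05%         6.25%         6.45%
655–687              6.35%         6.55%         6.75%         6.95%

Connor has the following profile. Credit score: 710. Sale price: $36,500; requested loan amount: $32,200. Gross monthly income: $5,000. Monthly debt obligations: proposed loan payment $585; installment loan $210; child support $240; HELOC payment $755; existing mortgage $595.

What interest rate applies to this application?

Credit score 710 ≥ 655; Total monthly debts = (585 + 210 + 240 + 755 + 595) = 2,385. DTI: 2,385 ÷ 5,000 = 47.7%, within the 50% cap
Loan-to-value = 32,200/36,500 = 88.2% — pass (100% max)
Row: 710 falls in 688–739. Column: 88.2% falls in 87.01–100%. Rate = 6.45%.

6.45%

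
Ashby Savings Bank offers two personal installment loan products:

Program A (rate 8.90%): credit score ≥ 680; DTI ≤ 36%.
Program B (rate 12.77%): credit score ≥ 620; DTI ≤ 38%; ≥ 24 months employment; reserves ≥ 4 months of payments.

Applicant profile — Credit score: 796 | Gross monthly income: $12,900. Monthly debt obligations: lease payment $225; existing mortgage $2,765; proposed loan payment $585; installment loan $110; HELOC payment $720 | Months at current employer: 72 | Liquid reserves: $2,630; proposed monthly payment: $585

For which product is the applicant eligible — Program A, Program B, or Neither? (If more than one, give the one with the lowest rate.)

Total debts = (225 + 2,765 + 585 + 110 + 720) = 4,405; DTI = 4,405/12,900 = 34.1%.
Reserves = 2,630/585 = 4.5 months.
Program A: score 796 ≥ 680; DTI 34.1% ≤ 36% → qualifies.
Program B: score 796 ≥ 620; DTI 34.1% ≤ 38%; employment 72 ≥ 24 mo; reserves 4.5 ≥ 4 mo → qualifies.
Qualifying: Program A, Program B. Lowest rate is 8.90% → Program A.

Program A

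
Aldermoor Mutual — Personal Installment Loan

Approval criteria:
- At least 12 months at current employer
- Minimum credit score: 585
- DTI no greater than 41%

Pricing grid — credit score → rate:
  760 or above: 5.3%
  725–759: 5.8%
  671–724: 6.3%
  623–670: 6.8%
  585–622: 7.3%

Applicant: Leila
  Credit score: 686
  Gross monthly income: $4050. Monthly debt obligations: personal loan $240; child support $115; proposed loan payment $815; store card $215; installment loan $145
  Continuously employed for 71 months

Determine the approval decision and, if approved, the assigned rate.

Approved at 6.3%

Credit score 686 ≥ 585 (meets minimum)
Total monthly debts = (240 + 115 + 815 + 215 + 145) = 1,530. DTI: 1,530 ÷ 4,050 = 37.8%, within the 41% cap
Employment 71 ≥ 12 months
All requirements met. Score 686 falls in the 671–724 tier → 6.3%.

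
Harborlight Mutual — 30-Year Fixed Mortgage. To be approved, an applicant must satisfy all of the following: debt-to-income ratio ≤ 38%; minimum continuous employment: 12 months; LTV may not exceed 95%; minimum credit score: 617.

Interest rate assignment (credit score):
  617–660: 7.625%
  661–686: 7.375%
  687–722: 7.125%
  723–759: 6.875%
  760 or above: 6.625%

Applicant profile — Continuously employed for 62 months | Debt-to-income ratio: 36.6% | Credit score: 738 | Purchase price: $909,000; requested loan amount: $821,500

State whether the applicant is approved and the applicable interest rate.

Approved at 6.875%

Credit score 738 ≥ 617 (meets minimum)
LTV = 821,500/909,000 = 90.4% ≤ 95%
Employment 62 ≥ 12 months
DTI 36.6% is within the 38% limit
All requirements met. Score 738 falls in the 723–759 tier → 6.875%.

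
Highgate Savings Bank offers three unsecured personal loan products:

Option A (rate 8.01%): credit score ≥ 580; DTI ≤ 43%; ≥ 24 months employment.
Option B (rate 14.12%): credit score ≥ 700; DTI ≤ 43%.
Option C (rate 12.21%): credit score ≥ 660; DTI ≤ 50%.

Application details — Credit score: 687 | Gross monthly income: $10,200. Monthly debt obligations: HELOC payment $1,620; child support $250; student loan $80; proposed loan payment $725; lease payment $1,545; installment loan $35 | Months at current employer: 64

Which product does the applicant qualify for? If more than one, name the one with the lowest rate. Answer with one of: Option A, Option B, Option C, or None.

Total debts = (1,620 + 250 + 80 + 725 + 1,545 + 35) = 4,255; DTI = 4,255/10,200 = 41.7%.
Option A: score 687 ≥ 580; DTI 41.7% ≤ 43%; employment 64 ≥ 24 mo → qualifies.
Option B: score 687 < 700; DTI 41.7% ≤ 43% → does not qualify.
Option C: score 687 ≥ 660; DTI 41.7% ≤ 50% → qualifies.
Qualifying: Option A, Option C. Lowest rate is 8.01% → Option A.

Option A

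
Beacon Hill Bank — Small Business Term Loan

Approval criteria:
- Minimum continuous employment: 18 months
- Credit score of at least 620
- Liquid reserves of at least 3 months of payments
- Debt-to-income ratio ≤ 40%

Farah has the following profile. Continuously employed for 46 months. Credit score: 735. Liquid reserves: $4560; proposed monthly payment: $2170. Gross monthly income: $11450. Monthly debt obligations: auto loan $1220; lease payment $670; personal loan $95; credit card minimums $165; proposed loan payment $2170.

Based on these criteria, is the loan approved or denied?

Employment 46 ≥ 18 months
Credit score 735 ≥ 620 (meets)
Liquid reserves cover 4,560/2,170 = 2.1 months — < 3 required
Total monthly debts = (1,220 + 670 + 95 + 165 + 2,170) = 4,320. Debt-to-income = 4,320/11,450 = 37.7% — meets 40% limit
Fails on reserves.

Denied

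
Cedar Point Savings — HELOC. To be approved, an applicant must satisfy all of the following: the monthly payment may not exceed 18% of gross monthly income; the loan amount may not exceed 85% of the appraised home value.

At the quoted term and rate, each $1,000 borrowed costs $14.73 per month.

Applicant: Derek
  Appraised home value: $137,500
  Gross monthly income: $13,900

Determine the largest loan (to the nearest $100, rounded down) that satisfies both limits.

$116,800

Payment cap: 18% × $13,900 = $2,502/month.
At $14.73 per $1,000, that supports 2,502/14.73 × 1,000 ≈ $169,857 → $169,800.
LTV cap: 85% × $137,500 = $116,875 → $116,800.
Binding constraint: loan-to-value.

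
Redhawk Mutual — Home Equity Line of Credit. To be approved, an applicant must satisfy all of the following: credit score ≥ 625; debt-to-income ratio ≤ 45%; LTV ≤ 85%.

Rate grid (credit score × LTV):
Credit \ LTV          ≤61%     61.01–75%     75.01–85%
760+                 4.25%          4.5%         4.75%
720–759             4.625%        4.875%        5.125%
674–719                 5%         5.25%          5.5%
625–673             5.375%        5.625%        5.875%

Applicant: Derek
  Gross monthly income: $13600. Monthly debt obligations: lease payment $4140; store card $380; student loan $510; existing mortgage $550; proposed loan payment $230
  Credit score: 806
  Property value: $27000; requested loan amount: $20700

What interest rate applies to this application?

Credit score 806 ≥ 625; Total monthly debts = (4,140 + 380 + 510 + 550 + 230) = 5,810. DTI = 5,810/13,600 = 42.7% ≤ 45%
LTV: 20,700 ÷ 27,000 = 76.7%, within 85% cap
Score 806 is in the 760+ band; LTV 76.7% is in the 75.01–85% band → 4.75%.

4.75%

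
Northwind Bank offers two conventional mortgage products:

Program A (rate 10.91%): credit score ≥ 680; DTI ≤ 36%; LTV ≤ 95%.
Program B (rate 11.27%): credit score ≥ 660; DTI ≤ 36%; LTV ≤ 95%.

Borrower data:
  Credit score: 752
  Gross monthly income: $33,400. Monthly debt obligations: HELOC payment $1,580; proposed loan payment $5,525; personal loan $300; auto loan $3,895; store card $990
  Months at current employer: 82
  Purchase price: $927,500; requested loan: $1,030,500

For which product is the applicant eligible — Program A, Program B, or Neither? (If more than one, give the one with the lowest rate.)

Neither

Total debts = (1,580 + 5,525 + 300 + 3,895 + 990) = 12,290; DTI = 12,290/33,400 = 36.8%.
LTV = 1,030,500/927,500 = 111.1%.
Program A: score 752 ≥ 680; DTI 36.8% > 36%; LTV 111.1% > 95% → does not qualify.
Program B: score 752 ≥ 660; DTI 36.8% > 36%; LTV 111.1% > 95% → does not qualify.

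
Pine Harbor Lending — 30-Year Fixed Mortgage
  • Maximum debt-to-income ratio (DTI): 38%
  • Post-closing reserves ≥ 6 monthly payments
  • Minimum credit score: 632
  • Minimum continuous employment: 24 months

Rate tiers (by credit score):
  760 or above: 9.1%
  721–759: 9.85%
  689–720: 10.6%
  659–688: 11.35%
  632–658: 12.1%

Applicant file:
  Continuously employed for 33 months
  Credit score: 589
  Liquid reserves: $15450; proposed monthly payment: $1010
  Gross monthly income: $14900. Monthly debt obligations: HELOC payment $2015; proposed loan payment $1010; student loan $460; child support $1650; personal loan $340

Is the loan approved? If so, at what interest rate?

Credit score 589 < 632 (below minimum)
Total monthly debts = (2,015 + 1,010 + 460 + 1,650 + 340) = 5,475. Debt-to-income = 5,475/14,900 = 36.7% — meets 38% limit
Employment 33 ≥ 24 months
Reserves: 15,450 ÷ 1,010 = 15.3 months (meets 6-month minimum)
Not all requirements met → denied.

Denied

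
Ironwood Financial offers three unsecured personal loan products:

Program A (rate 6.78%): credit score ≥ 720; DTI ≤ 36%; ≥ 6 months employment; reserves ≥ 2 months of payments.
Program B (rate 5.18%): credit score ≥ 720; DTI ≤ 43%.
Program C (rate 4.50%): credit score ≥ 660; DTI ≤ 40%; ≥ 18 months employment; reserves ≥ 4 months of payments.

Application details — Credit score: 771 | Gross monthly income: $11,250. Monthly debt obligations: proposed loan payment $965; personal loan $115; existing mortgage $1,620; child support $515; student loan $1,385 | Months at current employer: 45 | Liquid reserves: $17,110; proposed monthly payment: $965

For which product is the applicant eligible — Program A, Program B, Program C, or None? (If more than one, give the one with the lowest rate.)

Program B

Total debts = (965 + 115 + 1,620 + 515 + 1,385) = 4,600; DTI = 4,600/11,250 = 40.9%.
Reserves = 17,110/965 = 17.7 months.
Program A: score 771 ≥ 720; DTI 40.9% > 36%; employment 45 ≥ 6 mo; reserves 17.7 ≥ 2 mo → does not qualify.
Program B: score 771 ≥ 720; DTI 40.9% ≤ 43% → qualifies.
Program C: score 771 ≥ 660; DTI 40.9% > 40%; employment 45 ≥ 18 mo; reserves 17.7 ≥ 4 mo → does not qualify.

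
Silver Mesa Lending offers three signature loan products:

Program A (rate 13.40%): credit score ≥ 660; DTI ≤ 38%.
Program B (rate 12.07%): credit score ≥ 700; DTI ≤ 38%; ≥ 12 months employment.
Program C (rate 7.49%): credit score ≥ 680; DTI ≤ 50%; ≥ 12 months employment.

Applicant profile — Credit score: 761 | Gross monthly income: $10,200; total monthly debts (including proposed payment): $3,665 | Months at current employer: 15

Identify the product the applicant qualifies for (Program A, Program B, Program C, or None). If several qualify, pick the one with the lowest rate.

DTI = 3,665/10,200 = 35.9%.
Program A: score 761 ≥ 660; DTI 35.9% ≤ 38% → qualifies.
Program B: score 761 ≥ 700; DTI 35.9% ≤ 38%; employment 15 ≥ 12 mo → qualifies.
Program C: score 761 ≥ 680; DTI 35.9% ≤ 50%; employment 15 ≥ 12 mo → qualifies.
Qualifying: Program A, Program B, Program C. Lowest rate is 7.49% → Program C.

Program C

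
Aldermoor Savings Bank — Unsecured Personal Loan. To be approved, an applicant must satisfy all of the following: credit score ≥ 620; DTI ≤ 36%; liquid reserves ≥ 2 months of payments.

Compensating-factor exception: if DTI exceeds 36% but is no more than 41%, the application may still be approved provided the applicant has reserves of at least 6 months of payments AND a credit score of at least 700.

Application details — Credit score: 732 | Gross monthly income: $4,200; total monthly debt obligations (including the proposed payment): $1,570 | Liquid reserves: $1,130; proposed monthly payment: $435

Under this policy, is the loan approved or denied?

Denied

Credit score 732 ≥ 620 (meets base)
DTI = 1,570/4,200 = 37.4% > 36% — standard DTI limit exceeded.
Reserves: 1,130 ÷ 435 = 2.6 months (meets 2-month minimum)
37.4% falls in the override range (36%–41%), so the compensating-factor test applies.
Override check — reserves: 2.6 mo (short of 6); score: 732 (ok).
Compensating-factor requirement not fully met.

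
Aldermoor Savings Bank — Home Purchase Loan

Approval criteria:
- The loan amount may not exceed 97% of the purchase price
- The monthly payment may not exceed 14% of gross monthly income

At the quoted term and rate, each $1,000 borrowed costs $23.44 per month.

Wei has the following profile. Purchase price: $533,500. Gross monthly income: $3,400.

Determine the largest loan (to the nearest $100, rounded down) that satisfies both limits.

Payment cap: 14% × $3,400 = $476/month.
At $23.44 per $1,000, that supports 476/23.44 × 1,000 ≈ $20,307 → $20,300.
LTV cap: 97% × $533,500 = $517,495 → $517,400.
Binding constraint: payment-to-income.

$20,300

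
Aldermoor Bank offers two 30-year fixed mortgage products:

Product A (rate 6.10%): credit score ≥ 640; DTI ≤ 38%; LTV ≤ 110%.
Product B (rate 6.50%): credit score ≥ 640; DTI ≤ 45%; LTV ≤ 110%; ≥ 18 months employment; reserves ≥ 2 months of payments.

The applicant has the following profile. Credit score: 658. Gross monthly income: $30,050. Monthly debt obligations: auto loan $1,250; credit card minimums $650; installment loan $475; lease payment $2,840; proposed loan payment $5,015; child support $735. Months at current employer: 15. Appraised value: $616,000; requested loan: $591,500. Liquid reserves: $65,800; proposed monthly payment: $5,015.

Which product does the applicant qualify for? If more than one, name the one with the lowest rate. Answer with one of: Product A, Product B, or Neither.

Product A

Total debts = (1,250 + 650 + 475 + 2,840 + 5,015 + 735) = 10,965; DTI = 10,965/30,050 = 36.5%.
LTV = 591,500/616,000 = 96%.
Reserves = 65,800/5,015 = 13.1 months.
Product A: score 658 ≥ 640; DTI 36.5% ≤ 38%; LTV 96% ≤ 110% → qualifies.
Product B: score 658 ≥ 640; DTI 36.5% ≤ 45%; LTV 96% ≤ 110%; employment 15 < 18 mo; reserves 13.1 ≥ 2 mo → does not qualify.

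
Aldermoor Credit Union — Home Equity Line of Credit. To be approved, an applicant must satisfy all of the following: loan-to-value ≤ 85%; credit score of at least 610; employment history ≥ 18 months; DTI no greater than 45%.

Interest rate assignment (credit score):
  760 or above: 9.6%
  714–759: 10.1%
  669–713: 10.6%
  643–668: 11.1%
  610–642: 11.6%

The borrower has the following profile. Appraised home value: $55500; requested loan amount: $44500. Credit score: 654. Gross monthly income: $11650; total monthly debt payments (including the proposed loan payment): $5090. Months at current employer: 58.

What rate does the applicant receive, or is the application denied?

Credit score 654 ≥ 610 (meets minimum)
Loan-to-value = 44,500/55,500 = 80.2% — pass (85% max)
Employment 58 ≥ 18 months
DTI = 5,090/11,650 = 43.7% ≤ 45%
All requirements met. Score 654 falls in the 643–668 tier → 11.1%.

Approved at 11.1%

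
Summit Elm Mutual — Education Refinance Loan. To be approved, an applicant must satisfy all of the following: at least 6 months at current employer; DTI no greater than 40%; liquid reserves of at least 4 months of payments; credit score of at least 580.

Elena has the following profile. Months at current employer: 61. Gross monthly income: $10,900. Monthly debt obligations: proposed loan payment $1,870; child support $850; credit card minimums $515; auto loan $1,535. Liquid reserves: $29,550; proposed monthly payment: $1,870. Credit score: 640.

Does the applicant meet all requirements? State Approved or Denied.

Denied

Employment 61 ≥ 6 months
Total monthly debts = (1,870 + 850 + 515 + 1,535) = 4,770. DTI: 4,770 ÷ 10,900 = 43.8%, exceeds the 40% cap
Reserves: 29,550 ÷ 1,870 = 15.8 months (meets 4-month minimum)
Credit score 640 ≥ 580 (meets)
Fails on DTI.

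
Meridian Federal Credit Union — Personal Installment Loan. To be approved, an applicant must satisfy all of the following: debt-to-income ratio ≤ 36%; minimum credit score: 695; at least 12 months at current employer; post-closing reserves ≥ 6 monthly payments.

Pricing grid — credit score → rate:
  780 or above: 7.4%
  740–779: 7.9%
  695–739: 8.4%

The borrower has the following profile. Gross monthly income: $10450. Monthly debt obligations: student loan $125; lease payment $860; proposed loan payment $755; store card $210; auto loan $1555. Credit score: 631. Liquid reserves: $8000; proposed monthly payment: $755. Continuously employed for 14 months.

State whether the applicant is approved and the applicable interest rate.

Credit score 631 < 695 (below minimum)
Employment 14 ≥ 12 months
Total monthly debts = (125 + 860 + 755 + 210 + 1,555) = 3,505. Debt-to-income = 3,505/10,450 = 33.5% — meets 36% limit
Reserves = 8,000/755 = 10.6 months ≥ 6
Not all requirements met → denied.

Denied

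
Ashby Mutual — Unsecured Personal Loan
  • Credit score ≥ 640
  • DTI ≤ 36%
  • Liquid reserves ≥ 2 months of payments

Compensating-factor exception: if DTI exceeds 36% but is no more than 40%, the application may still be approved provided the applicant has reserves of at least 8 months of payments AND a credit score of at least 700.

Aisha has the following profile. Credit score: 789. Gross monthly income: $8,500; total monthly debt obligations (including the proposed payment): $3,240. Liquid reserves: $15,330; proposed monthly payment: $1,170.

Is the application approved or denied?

Credit score 789 ≥ 640 (meets base)
DTI: 3,240 ÷ 8,500 = 38.1%, over the 36% base limit.
Liquid reserves cover 15,330/1,170 = 13.1 months — ≥ 2 required
38.1% falls in the override range (36%–40%), so the compensating-factor test applies.
Reserves 13.1 ≥ 8 months; credit score 789 ≥ 700.
Both override conditions satisfied; DTI exception granted.

Approved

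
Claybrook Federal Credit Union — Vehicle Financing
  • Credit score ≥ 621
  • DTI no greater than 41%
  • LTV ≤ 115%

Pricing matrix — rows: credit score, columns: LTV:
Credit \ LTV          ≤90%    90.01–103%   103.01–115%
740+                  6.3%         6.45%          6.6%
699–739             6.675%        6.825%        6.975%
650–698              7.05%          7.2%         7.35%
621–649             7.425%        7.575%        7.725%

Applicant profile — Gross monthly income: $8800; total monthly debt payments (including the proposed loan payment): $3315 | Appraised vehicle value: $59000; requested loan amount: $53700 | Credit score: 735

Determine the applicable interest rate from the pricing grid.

6.825%

Credit score 735 ≥ 621; Debt-to-income = 3,315/8,800 = 37.7% — meets 41% limit
Loan-to-value = 53,700/59,000 = 91% — pass (115% max)
Row: 735 falls in 699–739. Column: 91% falls in 90.01–103%. Rate = 6.825%.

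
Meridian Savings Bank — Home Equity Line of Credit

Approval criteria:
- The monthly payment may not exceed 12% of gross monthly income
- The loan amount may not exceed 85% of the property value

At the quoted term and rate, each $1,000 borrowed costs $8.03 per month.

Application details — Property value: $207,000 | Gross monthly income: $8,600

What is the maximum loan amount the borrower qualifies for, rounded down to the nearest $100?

Payment cap: 12% × $8,600 = $1,032/month.
At $8.03 per $1,000, that supports 1,032/8.03 × 1,000 ≈ $128,518 → $128,500.
LTV cap: 85% × $207,000 = $175,950 → $175,900.
Binding constraint: payment-to-income.

$128,500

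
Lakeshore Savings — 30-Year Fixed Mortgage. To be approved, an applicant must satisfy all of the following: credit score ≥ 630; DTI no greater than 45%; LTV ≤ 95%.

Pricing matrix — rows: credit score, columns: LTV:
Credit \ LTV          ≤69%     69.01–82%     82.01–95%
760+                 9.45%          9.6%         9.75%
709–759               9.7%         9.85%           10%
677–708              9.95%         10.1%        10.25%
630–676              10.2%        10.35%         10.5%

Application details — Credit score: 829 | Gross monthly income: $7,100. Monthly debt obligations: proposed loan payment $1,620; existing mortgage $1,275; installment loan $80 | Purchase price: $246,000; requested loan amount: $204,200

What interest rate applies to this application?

9.75%

Credit score 829 ≥ 630; Total monthly debts = (1,620 + 1,275 + 80) = 2,975. DTI = 2,975/7,100 = 41.9% ≤ 45%
Loan-to-value = 204,200/246,000 = 83% — pass (95% max)
Score 829 is in the 760+ band; LTV 83% is in the 82.01–95% band → 9.75%.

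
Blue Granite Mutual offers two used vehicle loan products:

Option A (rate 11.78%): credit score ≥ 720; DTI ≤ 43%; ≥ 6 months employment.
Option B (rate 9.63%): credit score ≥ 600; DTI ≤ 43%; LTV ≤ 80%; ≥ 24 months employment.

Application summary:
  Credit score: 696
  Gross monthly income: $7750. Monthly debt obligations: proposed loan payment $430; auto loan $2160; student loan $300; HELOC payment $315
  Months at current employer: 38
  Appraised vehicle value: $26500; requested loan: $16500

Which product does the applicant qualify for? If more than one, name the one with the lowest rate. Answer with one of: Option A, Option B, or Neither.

Option B

Total debts = (430 + 2,160 + 300 + 315) = 3,205; DTI = 3,205/7,750 = 41.4%.
LTV = 16,500/26,500 = 62.3%.
Option A: score 696 < 720; DTI 41.4% ≤ 43%; employment 38 ≥ 6 mo → does not qualify.
Option B: score 696 ≥ 600; DTI 41.4% ≤ 43%; LTV 62.3% ≤ 80%; employment 38 ≥ 24 mo → qualifies.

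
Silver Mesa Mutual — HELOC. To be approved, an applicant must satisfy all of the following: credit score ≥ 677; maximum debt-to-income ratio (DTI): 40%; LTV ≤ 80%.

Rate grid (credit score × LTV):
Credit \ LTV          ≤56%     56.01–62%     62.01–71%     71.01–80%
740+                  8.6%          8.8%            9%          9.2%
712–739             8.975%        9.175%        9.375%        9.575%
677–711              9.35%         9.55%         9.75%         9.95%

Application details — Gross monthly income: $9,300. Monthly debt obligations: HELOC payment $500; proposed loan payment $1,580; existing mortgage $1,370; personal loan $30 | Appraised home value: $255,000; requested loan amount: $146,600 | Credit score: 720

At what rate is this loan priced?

Credit score 720 ≥ 677; Total monthly debts = (500 + 1,580 + 1,370 + 30) = 3,480. DTI = 3,480/9,300 = 37.4% ≤ 40%
Loan-to-value = 146,600/255,000 = 57.5% — pass (80% max)
Row: 720 falls in 712–739. Column: 57.5% falls in 56.01–62%. Rate = 9.175%.

9.175%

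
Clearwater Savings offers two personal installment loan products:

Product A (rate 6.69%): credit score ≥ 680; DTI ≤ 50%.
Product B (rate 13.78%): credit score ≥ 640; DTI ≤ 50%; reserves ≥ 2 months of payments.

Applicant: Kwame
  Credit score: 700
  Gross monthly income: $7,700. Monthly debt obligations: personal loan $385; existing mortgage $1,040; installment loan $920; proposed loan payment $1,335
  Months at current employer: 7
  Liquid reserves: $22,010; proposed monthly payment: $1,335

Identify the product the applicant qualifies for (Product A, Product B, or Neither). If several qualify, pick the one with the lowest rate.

Product A

Total debts = (385 + 1,040 + 920 + 1,335) = 3,680; DTI = 3,680/7,700 = 47.8%.
Reserves = 22,010/1,335 = 16.5 months.
Product A: score 700 ≥ 680; DTI 47.8% ≤ 50% → qualifies.
Product B: score 700 ≥ 640; DTI 47.8% ≤ 50%; reserves 16.5 ≥ 2 mo → qualifies.
Qualifying: Product A, Product B. Lowest rate is 6.69% → Product A.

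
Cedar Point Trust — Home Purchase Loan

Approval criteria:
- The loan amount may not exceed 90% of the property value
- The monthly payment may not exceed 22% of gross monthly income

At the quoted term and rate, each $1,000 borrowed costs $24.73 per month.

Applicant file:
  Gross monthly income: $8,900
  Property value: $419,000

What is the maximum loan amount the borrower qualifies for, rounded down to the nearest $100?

Payment cap: 22% × $8,900 = $1,958/month.
At $24.73 per $1,000, that supports 1,958/24.73 × 1,000 ≈ $79,175 → $79,100.
LTV cap: 90% × $419,000 = $377,100 → $377,100.
Binding constraint: payment-to-income.

$79,100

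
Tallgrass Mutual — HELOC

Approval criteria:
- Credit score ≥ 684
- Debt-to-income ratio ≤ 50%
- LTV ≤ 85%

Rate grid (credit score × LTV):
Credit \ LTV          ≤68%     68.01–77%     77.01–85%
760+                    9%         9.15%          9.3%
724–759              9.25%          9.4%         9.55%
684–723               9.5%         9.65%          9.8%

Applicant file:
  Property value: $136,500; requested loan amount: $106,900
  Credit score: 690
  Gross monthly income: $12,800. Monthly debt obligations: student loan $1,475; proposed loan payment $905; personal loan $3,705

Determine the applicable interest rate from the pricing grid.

9.8%

Credit score 690 ≥ 684; Total monthly debts = (1,475 + 905 + 3,705) = 6,085. DTI: 6,085 ÷ 12,800 = 47.5%, within the 50% cap
LTV: 106,900 ÷ 136,500 = 78.3%, within 85% cap
Score 690 is in the 684–723 band; LTV 78.3% is in the 77.01–85% band → 9.8%.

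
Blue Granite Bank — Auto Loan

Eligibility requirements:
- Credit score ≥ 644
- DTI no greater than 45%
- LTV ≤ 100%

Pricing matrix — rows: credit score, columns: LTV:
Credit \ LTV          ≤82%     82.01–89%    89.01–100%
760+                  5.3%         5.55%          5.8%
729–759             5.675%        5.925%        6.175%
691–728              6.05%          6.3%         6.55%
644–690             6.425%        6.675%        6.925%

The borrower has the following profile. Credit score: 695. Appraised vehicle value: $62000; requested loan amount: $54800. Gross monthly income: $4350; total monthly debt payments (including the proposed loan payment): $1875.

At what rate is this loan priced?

6.3%

Credit score 695 ≥ 644; Debt-to-income = 1,875/4,350 = 43.1% — meets 45% limit
Loan-to-value = 54,800/62,000 = 88.4% — pass (100% max)
Score 695 is in the 691–728 band; LTV 88.4% is in the 82.01–89% band → 6.3%.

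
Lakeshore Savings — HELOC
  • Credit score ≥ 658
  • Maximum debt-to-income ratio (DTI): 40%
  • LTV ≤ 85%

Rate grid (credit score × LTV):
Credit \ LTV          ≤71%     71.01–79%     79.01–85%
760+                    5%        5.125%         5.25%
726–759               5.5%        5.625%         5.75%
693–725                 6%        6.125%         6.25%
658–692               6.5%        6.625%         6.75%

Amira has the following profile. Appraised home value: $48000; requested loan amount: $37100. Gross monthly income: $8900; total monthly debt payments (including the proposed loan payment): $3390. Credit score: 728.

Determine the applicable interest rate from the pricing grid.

5.625%

Credit score 728 ≥ 658; Debt-to-income = 3,390/8,900 = 38.1% — meets 40% limit
LTV: 37,100 ÷ 48,000 = 77.3%, within 85% cap
Row: 728 falls in 726–759. Column: 77.3% falls in 71.01–79%. Rate = 5.625%.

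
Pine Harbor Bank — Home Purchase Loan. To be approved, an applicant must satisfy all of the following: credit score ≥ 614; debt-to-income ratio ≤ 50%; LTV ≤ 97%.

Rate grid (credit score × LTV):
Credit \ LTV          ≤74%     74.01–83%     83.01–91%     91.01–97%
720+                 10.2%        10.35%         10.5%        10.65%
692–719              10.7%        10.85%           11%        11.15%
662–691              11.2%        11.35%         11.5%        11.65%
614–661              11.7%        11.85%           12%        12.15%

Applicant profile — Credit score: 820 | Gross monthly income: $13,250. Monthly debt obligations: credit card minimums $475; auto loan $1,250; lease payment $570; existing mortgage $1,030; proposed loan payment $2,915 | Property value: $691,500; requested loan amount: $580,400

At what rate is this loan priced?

Credit score 820 ≥ 614; Total monthly debts = (475 + 1,250 + 570 + 1,030 + 2,915) = 6,240. DTI = 6,240/13,250 = 47.1% ≤ 50%
LTV: 580,400 ÷ 691,500 = 83.9%, within 97% cap
Score 820 is in the 720+ band; LTV 83.9% is in the 83.01–91% band → 10.5%.

10.5%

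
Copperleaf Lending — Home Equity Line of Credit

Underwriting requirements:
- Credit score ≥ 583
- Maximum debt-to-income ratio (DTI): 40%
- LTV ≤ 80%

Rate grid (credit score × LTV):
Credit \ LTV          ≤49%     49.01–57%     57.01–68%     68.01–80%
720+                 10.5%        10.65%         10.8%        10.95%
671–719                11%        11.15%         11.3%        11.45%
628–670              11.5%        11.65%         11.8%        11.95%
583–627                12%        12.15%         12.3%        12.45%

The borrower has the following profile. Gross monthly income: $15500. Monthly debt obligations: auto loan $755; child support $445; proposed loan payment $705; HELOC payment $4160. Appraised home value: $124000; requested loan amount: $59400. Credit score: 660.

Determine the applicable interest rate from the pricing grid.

Credit score 660 ≥ 583; Total monthly debts = (755 + 445 + 705 + 4,160) = 6,065. Debt-to-income = 6,065/15,500 = 39.1% — meets 40% limit
LTV: 59,400 ÷ 124,000 = 47.9%, within 80% cap
Score 660 is in the 628–670 band; LTV 47.9% is in the ≤49% band → 11.5%.

11.5%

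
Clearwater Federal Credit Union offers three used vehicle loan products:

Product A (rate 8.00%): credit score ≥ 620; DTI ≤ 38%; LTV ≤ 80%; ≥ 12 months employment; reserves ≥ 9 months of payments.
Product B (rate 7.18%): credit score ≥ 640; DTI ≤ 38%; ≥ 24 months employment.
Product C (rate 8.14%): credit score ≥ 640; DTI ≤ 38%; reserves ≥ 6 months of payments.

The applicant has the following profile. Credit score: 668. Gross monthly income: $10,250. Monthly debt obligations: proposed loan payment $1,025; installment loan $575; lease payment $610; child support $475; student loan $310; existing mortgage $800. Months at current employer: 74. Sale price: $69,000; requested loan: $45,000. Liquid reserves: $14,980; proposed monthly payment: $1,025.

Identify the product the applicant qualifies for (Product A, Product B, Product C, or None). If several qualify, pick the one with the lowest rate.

Product B

Total debts = (1,025 + 575 + 610 + 475 + 310 + 800) = 3,795; DTI = 3,795/10,250 = 37%.
LTV = 45,000/69,000 = 65.2%.
Reserves = 14,980/1,025 = 14.6 months.
Product A: score 668 ≥ 620; DTI 37% ≤ 38%; LTV 65.2% ≤ 80%; employment 74 ≥ 12 mo; reserves 14.6 ≥ 9 mo → qualifies.
Product B: score 668 ≥ 640; DTI 37% ≤ 38%; employment 74 ≥ 24 mo → qualifies.
Product C: score 668 ≥ 640; DTI 37% ≤ 38%; reserves 14.6 ≥ 6 mo → qualifies.
Qualifying: Product A, Product B, Product C. Lowest rate is 7.18% → Product B.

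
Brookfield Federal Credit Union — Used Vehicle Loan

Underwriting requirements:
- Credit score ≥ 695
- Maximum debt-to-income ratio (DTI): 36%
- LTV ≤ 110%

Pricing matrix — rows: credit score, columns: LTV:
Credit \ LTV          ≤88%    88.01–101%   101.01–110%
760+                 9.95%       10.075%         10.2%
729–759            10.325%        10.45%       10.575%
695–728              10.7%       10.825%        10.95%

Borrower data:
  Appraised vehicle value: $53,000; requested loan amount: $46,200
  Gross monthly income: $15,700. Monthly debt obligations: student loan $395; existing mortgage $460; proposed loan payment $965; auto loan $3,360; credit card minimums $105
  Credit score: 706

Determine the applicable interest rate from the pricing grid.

Credit score 706 ≥ 695; Total monthly debts = (395 + 460 + 965 + 3,360 + 105) = 5,285. DTI = 5,285/15,700 = 33.7% ≤ 36%
Loan-to-value = 46,200/53,000 = 87.2% — pass (110% max)
Row: 706 falls in 695–728. Column: 87.2% falls in ≤88%. Rate = 10.7%.

10.7%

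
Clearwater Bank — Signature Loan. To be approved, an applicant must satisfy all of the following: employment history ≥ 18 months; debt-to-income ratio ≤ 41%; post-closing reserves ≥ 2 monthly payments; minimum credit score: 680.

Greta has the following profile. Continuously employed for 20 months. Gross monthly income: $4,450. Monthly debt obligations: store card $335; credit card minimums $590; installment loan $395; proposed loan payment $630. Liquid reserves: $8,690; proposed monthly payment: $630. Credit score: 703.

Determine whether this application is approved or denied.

Denied

Employment 20 ≥ 18 months
Total monthly debts = (335 + 590 + 395 + 630) = 1,950. DTI = 1,950/4,450 = 43.8% > 41%
Reserves: 8,690 ÷ 630 = 13.8 months (meets 2-month minimum)
Credit score 703 ≥ 680 (meets)
Fails on DTI.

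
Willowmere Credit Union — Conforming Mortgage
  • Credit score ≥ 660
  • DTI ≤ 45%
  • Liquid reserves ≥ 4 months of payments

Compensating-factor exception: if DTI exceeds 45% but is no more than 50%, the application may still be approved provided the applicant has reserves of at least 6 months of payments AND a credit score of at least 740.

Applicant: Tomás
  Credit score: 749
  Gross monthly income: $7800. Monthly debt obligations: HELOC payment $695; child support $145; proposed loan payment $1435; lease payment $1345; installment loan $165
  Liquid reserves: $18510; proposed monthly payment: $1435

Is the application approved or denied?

Approved

Credit score 749 ≥ 660 (meets base)
Total debts = (695 + 145 + 1,435 + 1,345 + 165) = 3,785. DTI = 3,785/7,800 = 48.5% > 45% — standard DTI limit exceeded.
Liquid reserves cover 18,510/1,435 = 12.9 months — ≥ 4 required
DTI 48.5% is within the 45%–50% exception band; checking compensating factors.
Reserves 12.9 ≥ 6 months; credit score 749 ≥ 740.
Both override conditions satisfied; DTI exception granted.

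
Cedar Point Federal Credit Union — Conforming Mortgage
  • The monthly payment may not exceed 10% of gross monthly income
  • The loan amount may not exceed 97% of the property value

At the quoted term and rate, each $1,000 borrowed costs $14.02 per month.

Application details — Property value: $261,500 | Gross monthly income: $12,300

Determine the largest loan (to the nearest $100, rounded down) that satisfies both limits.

Payment cap: 10% × $12,300 = $1,230/month.
At $14.02 per $1,000, that supports 1,230/14.02 × 1,000 ≈ $87,731 → $87,700.
LTV cap: 97% × $261,500 = $253,655 → $253,600.
Binding constraint: payment-to-income.

$87,700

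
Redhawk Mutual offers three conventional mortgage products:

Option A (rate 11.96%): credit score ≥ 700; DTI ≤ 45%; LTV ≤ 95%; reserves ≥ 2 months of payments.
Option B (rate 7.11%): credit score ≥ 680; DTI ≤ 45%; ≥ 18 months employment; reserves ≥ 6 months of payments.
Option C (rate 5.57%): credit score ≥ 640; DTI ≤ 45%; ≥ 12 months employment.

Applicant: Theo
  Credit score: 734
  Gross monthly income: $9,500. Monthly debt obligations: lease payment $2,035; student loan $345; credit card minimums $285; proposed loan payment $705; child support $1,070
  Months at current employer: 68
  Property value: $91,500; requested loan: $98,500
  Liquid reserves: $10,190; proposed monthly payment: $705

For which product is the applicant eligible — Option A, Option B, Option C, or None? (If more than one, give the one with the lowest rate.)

Total debts = (2,035 + 345 + 285 + 705 + 1,070) = 4,440; DTI = 4,440/9,500 = 46.7%.
LTV = 98,500/91,500 = 107.7%.
Reserves = 10,190/705 = 14.5 months.
Option A: score 734 ≥ 700; DTI 46.7% > 45%; LTV 107.7% > 95%; reserves 14.5 ≥ 2 mo → does not qualify.
Option B: score 734 ≥ 680; DTI 46.7% > 45%; employment 68 ≥ 18 mo; reserves 14.5 ≥ 6 mo → does not qualify.
Option C: score 734 ≥ 640; DTI 46.7% > 45%; employment 68 ≥ 12 mo → does not qualify.

None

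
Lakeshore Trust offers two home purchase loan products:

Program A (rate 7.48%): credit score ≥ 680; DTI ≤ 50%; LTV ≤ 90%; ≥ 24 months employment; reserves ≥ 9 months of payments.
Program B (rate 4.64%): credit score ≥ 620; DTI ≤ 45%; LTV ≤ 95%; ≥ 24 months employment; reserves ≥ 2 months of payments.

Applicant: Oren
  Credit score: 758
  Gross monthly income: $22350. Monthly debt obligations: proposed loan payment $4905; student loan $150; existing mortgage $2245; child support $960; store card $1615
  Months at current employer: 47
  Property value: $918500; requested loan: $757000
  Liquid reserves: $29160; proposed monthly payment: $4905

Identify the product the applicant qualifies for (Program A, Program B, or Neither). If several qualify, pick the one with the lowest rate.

Total debts = (4,905 + 150 + 2,245 + 960 + 1,615) = 9,875; DTI = 9,875/22,350 = 44.2%.
LTV = 757,000/918,500 = 82.4%.
Reserves = 29,160/4,905 = 5.9 months.
Program A: score 758 ≥ 680; DTI 44.2% ≤ 50%; LTV 82.4% ≤ 90%; employment 47 ≥ 24 mo; reserves 5.9 < 9 mo → does not qualify.
Program B: score 758 ≥ 620; DTI 44.2% ≤ 45%; LTV 82.4% ≤ 95%; employment 47 ≥ 24 mo; reserves 5.9 ≥ 2 mo → qualifies.

Program B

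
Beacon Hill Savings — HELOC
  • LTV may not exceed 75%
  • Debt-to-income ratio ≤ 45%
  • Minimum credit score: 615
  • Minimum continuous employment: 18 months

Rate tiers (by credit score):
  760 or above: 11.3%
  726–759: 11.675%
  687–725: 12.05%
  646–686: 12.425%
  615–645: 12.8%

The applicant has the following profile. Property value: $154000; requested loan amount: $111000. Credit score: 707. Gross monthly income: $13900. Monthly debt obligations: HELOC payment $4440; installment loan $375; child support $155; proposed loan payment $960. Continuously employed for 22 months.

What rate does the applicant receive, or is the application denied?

Approved at 12.05%

Credit score 707 ≥ 615 (meets minimum)
Employment 22 ≥ 18 months
Loan-to-value = 111,000/154,000 = 72.1% — pass (75% max)
Total monthly debts = (4,440 + 375 + 155 + 960) = 5,930. Debt-to-income = 5,930/13,900 = 42.7% — meets 45% limit
All requirements met. Score 707 falls in the 687–725 tier → 12.05%.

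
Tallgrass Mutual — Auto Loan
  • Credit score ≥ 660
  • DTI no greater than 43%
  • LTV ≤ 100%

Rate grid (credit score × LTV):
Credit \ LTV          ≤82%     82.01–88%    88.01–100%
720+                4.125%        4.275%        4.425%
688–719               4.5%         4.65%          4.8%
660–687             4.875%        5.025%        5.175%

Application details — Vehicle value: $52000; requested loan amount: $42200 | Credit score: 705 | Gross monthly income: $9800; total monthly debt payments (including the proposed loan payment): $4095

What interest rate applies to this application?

4.5%

Credit score 705 ≥ 660; DTI = 4,095/9,800 = 41.8% ≤ 43%
LTV = 42,200/52,000 = 81.2% ≤ 100%
Row: 705 falls in 688–719. Column: 81.2% falls in ≤82%. Rate = 4.5%.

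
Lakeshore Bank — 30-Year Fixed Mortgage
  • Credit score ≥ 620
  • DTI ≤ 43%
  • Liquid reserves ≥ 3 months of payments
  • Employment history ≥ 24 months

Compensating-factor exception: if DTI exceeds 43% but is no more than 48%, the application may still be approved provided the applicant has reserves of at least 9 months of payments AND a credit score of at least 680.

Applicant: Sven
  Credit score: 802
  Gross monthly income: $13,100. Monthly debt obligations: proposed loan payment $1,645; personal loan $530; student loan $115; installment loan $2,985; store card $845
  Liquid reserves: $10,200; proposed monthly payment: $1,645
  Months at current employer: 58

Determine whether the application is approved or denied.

Credit score 802 ≥ 620 (meets base)
Total debts = (1,645 + 530 + 115 + 2,985 + 845) = 6,120. DTI = 6,120/13,100 = 46.7% > 43% — standard DTI limit exceeded.
Reserves: 10,200 ÷ 1,645 = 6.2 months (meets 3-month minimum)
Employment 58 ≥ 24 months
46.7% falls in the override range (43%–48%), so the compensating-factor test applies.
Reserves 6.2 < 9 months; credit score 802 ≥ 680.
Override conditions not both satisfied; exception does not apply.

Denied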